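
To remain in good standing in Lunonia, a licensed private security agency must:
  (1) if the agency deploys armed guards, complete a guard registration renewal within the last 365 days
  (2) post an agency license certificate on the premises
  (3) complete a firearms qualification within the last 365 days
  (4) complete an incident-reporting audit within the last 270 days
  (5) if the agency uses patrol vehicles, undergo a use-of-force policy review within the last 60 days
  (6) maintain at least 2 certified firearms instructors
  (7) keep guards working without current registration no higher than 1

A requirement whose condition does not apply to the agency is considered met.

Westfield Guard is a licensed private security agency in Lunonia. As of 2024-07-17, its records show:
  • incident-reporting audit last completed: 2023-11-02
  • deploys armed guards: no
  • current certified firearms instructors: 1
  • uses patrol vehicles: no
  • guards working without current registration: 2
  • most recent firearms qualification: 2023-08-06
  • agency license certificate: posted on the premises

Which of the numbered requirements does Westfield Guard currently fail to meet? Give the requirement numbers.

6, 7

1. condition 'deploys armed guards' does not hold → requirement n/a → met
2. agency license certificate present → met
3. firearms qualification 346 days ago vs limit 365 → met
4. incident-reporting audit 258 days ago vs limit 270 → met
5. condition 'uses patrol vehicles' does not hold → requirement n/a → met
6. certified firearms instructors 1 < 2 → not met
7. guards working without current registration 2 > 1 → not met
Not met: 6, 7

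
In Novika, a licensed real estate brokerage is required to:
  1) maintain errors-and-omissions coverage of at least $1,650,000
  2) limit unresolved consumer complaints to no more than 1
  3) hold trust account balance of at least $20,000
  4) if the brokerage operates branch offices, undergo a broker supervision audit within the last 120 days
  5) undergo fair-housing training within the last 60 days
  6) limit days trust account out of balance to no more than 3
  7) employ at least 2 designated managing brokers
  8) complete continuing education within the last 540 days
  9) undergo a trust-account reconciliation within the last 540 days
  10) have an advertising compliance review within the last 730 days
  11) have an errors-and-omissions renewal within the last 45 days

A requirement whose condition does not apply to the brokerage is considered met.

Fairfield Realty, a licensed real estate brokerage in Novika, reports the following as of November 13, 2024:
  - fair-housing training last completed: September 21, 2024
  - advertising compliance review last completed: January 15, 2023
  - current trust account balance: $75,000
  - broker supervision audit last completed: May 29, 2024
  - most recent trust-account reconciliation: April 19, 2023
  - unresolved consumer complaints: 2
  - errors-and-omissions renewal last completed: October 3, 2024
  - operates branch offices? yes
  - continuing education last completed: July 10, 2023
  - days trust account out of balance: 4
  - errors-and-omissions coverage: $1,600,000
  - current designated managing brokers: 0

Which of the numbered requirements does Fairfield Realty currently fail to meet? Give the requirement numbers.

1, 2, 4, 6, 7, 9

1. errors-and-omissions coverage $1,600,000 < $1,650,000 → not met
2. unresolved consumer complaints 2 > 1 → not met
3. trust account balance $75,000 ≥ $20,000 → met
4. condition 'operates branch offices' holds; broker supervision audit 168 days ago vs limit 120 → not met
5. fair-housing training 53 days ago vs limit 60 → met
6. days trust account out of balance 4 > 3 → not met
7. designated managing brokers 0 < 2 → not met
8. continuing education 492 days ago vs limit 540 → met
9. trust-account reconciliation 574 days ago vs limit 540 → not met
10. advertising compliance review 668 days ago vs limit 730 → met
11. errors-and-omissions renewal 41 days ago vs limit 45 → met
Not met: 1, 2, 4, 6, 7, 9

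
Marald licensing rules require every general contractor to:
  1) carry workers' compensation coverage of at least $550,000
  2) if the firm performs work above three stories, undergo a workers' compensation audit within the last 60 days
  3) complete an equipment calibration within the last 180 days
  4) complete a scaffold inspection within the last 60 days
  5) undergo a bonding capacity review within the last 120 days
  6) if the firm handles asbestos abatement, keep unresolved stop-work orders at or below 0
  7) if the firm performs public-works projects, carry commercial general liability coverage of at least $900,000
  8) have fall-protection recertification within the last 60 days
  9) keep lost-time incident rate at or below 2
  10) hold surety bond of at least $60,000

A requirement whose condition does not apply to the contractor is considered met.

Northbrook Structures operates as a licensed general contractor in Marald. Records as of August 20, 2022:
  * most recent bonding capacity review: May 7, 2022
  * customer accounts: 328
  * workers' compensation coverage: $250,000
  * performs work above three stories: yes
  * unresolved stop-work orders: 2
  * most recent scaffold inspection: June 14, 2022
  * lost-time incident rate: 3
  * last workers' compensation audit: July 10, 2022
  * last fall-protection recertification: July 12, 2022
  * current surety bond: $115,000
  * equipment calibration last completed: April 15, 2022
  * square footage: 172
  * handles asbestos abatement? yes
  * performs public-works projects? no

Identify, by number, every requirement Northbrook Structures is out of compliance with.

1, 4, 6, 9

1. workers' compensation coverage $250,000 < $550,000 → not met
2. condition 'performs work above three stories' holds; workers' compensation audit 41 days ago vs limit 60 → met
3. equipment calibration 127 days ago vs limit 180 → met
4. scaffold inspection 67 days ago vs limit 60 → not met
5. bonding capacity review 105 days ago vs limit 120 → met
6. condition 'handles asbestos abatement' holds; unresolved stop-work orders 2 > 0 → not met
7. condition 'performs public-works projects' does not hold → requirement n/a → met
8. fall-protection recertification 39 days ago vs limit 60 → met
9. lost-time incident rate 3 > 2 → not met
10. surety bond $115,000 ≥ $60,000 → met
Not met: 1, 4, 6, 9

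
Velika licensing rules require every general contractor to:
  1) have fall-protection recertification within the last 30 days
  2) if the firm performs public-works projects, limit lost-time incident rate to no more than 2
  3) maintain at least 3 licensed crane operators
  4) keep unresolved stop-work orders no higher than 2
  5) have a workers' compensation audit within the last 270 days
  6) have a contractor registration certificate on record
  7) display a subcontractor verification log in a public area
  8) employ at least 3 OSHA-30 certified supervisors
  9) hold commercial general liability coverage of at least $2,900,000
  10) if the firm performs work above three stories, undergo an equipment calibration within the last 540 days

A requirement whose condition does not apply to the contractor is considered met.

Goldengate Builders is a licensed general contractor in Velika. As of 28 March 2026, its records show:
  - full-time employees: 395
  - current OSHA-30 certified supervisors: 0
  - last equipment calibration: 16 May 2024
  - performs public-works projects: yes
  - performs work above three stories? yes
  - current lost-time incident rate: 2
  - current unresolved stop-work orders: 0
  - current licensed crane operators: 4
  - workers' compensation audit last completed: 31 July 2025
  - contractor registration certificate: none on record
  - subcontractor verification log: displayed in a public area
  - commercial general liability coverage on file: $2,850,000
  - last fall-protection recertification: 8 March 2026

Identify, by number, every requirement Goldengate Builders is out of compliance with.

1. fall-protection recertification 20 days ago vs limit 30 → met
2. condition 'performs public-works projects' holds; lost-time incident rate 2 ≤ 2 → met
3. licensed crane operators 4 ≥ 3 → met
4. unresolved stop-work orders 0 ≤ 2 → met
5. workers' compensation audit 240 days ago vs limit 270 → met
6. contractor registration certificate absent → not met
7. subcontractor verification log present → met
8. OSHA-30 certified supervisors 0 < 3 → not met
9. commercial general liability coverage $2,850,000 < $2,900,000 → not met
10. condition 'performs work above three stories' holds; equipment calibration 681 days ago vs limit 540 → not met
Not met: 6, 8, 9, 10

6, 8, 9, 10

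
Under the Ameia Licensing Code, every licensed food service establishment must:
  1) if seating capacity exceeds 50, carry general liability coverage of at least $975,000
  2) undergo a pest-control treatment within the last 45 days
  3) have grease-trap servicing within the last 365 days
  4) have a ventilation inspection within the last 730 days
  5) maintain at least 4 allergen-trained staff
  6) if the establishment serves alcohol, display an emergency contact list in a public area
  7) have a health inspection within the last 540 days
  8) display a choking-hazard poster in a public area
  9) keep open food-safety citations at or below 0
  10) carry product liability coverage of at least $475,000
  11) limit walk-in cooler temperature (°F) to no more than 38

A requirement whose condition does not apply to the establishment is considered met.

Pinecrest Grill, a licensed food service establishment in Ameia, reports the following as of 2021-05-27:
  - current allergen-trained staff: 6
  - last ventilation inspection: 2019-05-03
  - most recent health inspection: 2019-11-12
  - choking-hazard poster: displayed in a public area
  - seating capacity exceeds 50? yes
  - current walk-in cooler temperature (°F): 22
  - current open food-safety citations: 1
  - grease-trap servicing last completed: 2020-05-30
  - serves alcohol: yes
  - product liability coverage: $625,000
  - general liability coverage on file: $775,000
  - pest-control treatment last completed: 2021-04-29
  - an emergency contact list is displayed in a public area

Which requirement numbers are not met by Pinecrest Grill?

1. condition 'seating capacity exceeds 50' holds; general liability coverage $775,000 < $975,000 → not met
2. pest-control treatment 28 days ago vs limit 45 → met
3. grease-trap servicing 362 days ago vs limit 365 → met
4. ventilation inspection 755 days ago vs limit 730 → not met
5. allergen-trained staff 6 ≥ 4 → met
6. condition 'serves alcohol' holds; emergency contact list present → met
7. health inspection 562 days ago vs limit 540 → not met
8. choking-hazard poster present → met
9. open food-safety citations 1 > 0 → not met
10. product liability coverage $625,000 ≥ $475,000 → met
11. walk-in cooler temperature (°F) 22 ≤ 38 → met
Not met: 1, 4, 7, 9

1, 4, 7, 9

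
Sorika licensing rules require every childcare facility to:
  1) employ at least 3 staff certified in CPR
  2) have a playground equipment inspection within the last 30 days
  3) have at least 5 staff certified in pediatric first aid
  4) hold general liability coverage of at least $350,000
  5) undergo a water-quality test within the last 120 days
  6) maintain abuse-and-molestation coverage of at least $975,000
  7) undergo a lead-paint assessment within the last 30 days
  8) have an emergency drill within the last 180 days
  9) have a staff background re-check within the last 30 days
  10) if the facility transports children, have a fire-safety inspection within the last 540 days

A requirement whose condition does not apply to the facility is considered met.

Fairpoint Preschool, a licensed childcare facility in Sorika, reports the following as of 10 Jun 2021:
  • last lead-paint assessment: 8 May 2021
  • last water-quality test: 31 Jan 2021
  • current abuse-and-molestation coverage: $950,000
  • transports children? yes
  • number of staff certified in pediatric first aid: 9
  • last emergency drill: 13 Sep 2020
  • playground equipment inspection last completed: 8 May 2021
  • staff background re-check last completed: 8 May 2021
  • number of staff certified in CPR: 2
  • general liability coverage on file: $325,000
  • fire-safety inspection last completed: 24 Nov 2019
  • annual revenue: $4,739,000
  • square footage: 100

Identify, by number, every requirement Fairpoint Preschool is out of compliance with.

1, 2, 4, 5, 6, 7, 8, 9, 10

1. staff certified in CPR 2 < 3 → not met
2. playground equipment inspection 33 days ago vs limit 30 → not met
3. staff certified in pediatric first aid 9 ≥ 5 → met
4. general liability coverage $325,000 < $350,000 → not met
5. water-quality test 130 days ago vs limit 120 → not met
6. abuse-and-molestation coverage $950,000 < $975,000 → not met
7. lead-paint assessment 33 days ago vs limit 30 → not met
8. emergency drill 270 days ago vs limit 180 → not met
9. staff background re-check 33 days ago vs limit 30 → not met
10. condition 'transports children' holds; fire-safety inspection 564 days ago vs limit 540 → not met
Not met: 1, 2, 4, 5, 6, 7, 8, 9, 10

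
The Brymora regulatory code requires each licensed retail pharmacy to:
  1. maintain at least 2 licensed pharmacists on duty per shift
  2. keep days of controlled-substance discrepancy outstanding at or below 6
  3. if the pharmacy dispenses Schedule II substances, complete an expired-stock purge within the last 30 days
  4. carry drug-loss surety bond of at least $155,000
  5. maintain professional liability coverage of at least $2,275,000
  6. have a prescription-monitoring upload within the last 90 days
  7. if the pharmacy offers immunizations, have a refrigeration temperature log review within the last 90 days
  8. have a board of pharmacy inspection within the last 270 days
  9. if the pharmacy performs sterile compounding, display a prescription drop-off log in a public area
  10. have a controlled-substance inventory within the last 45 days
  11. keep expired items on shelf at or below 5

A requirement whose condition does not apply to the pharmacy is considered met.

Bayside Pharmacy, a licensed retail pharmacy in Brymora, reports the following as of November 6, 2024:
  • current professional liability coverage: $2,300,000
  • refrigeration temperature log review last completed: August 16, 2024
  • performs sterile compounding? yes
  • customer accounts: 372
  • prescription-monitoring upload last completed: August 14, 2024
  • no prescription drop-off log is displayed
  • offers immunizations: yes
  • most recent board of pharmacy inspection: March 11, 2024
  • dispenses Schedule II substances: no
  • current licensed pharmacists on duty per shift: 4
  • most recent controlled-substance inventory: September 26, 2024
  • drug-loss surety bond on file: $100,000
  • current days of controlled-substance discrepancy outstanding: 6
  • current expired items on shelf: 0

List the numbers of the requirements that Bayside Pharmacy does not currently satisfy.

4, 9

1. licensed pharmacists on duty per shift 4 ≥ 2 → met
2. days of controlled-substance discrepancy outstanding 6 ≤ 6 → met
3. condition 'dispenses Schedule II substances' does not hold → requirement n/a → met
4. drug-loss surety bond $100,000 < $155,000 → not met
5. professional liability coverage $2,300,000 ≥ $2,275,000 → met
6. prescription-monitoring upload 84 days ago vs limit 90 → met
7. condition 'offers immunizations' holds; refrigeration temperature log review 82 days ago vs limit 90 → met
8. board of pharmacy inspection 240 days ago vs limit 270 → met
9. condition 'performs sterile compounding' holds; prescription drop-off log absent → not met
10. controlled-substance inventory 41 days ago vs limit 45 → met
11. expired items on shelf 0 ≤ 5 → met
Not met: 4, 9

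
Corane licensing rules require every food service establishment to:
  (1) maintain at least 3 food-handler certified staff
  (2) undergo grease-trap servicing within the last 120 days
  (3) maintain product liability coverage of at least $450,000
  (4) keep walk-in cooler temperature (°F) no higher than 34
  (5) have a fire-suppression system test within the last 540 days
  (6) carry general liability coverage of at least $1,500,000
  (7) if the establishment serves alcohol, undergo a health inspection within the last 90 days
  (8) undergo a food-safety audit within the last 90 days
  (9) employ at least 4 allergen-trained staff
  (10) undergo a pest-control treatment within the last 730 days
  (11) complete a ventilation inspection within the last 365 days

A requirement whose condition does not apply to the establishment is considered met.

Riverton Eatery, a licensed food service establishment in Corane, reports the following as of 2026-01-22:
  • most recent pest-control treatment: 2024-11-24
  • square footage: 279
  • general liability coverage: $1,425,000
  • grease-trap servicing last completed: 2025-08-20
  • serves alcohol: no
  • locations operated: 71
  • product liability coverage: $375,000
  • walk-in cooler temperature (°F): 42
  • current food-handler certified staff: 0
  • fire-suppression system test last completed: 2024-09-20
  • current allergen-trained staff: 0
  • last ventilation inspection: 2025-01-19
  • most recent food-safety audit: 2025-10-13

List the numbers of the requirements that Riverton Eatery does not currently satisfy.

1. food-handler certified staff 0 < 3 → not met
2. grease-trap servicing 155 days ago vs limit 120 → not met
3. product liability coverage $375,000 < $450,000 → not met
4. walk-in cooler temperature (°F) 42 > 34 → not met
5. fire-suppression system test 489 days ago vs limit 540 → met
6. general liability coverage $1,425,000 < $1,500,000 → not met
7. condition 'serves alcohol' does not hold → requirement n/a → met
8. food-safety audit 101 days ago vs limit 90 → not met
9. allergen-trained staff 0 < 4 → not met
10. pest-control treatment 424 days ago vs limit 730 → met
11. ventilation inspection 368 days ago vs limit 365 → not met
Not met: 1, 2, 3, 4, 6, 8, 9, 11

1, 2, 3, 4, 6, 8, 9, 11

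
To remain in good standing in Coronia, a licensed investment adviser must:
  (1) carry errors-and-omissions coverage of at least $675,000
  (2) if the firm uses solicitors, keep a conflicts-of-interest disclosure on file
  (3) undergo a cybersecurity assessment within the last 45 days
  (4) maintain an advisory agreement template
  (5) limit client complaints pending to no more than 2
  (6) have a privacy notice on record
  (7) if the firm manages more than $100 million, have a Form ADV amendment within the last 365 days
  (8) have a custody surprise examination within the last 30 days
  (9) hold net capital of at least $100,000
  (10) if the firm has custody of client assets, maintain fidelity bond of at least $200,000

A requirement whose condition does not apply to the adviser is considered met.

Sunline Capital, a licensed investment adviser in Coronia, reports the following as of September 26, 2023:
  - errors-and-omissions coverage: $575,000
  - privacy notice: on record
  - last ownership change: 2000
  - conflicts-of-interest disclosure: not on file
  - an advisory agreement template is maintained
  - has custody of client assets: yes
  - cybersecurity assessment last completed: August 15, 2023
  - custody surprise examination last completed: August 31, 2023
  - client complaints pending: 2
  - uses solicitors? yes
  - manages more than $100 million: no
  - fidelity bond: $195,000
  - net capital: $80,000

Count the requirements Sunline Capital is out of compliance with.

1. errors-and-omissions coverage $575,000 < $675,000 → not met
2. condition 'uses solicitors' holds; conflicts-of-interest disclosure absent → not met
3. cybersecurity assessment 42 days ago vs limit 45 → met
4. advisory agreement template present → met
5. client complaints pending 2 ≤ 2 → met
6. privacy notice present → met
7. condition 'manages more than $100 million' does not hold → requirement n/a → met
8. custody surprise examination 26 days ago vs limit 30 → met
9. net capital $80,000 < $100,000 → not met
10. condition 'has custody of client assets' holds; fidelity bond $195,000 < $200,000 → not met
Not met: 4 of 10

4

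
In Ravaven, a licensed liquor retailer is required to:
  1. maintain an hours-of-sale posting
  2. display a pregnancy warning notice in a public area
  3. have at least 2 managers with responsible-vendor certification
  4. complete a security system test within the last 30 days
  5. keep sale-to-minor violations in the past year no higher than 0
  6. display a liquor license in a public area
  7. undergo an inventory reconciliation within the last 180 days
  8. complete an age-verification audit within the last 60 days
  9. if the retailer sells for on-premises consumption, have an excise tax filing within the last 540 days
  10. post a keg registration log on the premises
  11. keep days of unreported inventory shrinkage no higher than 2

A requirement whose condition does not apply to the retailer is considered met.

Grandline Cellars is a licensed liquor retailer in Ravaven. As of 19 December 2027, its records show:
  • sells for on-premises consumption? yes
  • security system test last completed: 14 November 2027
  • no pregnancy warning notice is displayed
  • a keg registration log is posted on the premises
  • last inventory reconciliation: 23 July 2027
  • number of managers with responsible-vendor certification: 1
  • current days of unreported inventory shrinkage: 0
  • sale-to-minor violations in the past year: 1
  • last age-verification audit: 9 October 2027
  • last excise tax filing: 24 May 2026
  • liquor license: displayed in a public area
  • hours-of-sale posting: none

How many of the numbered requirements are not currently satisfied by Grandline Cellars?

7

1. hours-of-sale posting absent → not met
2. pregnancy warning notice absent → not met
3. managers with responsible-vendor certification 1 < 2 → not met
4. security system test 35 days ago vs limit 30 → not met
5. sale-to-minor violations in the past year 1 > 0 → not met
6. liquor license present → met
7. inventory reconciliation 149 days ago vs limit 180 → met
8. age-verification audit 71 days ago vs limit 60 → not met
9. condition 'sells for on-premises consumption' holds; excise tax filing 574 days ago vs limit 540 → not met
10. keg registration log present → met
11. days of unreported inventory shrinkage 0 ≤ 2 → met
Not met: 7 of 11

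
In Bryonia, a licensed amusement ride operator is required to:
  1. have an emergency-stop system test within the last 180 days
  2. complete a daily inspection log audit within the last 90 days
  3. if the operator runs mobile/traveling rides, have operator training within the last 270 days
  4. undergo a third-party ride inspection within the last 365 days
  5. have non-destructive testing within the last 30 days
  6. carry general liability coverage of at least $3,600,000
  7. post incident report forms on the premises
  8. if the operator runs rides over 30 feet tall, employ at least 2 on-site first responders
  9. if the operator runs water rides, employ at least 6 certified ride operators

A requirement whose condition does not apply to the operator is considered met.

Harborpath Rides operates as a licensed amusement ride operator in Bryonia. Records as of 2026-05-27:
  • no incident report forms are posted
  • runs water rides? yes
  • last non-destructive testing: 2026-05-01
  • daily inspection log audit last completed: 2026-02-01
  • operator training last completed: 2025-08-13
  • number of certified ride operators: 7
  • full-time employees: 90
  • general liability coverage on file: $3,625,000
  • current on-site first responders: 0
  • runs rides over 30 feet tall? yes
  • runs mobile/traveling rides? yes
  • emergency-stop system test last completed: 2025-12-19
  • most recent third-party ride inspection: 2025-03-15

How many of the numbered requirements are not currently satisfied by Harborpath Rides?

1. emergency-stop system test 159 days ago vs limit 180 → met
2. daily inspection log audit 115 days ago vs limit 90 → not met
3. condition 'runs mobile/traveling rides' holds; operator training 287 days ago vs limit 270 → not met
4. third-party ride inspection 438 days ago vs limit 365 → not met
5. non-destructive testing 26 days ago vs limit 30 → met
6. general liability coverage $3,625,000 ≥ $3,600,000 → met
7. incident report forms absent → not met
8. condition 'runs rides over 30 feet tall' holds; on-site first responders 0 < 2 → not met
9. condition 'runs water rides' holds; certified ride operators 7 ≥ 6 → met
Not met: 5 of 9

5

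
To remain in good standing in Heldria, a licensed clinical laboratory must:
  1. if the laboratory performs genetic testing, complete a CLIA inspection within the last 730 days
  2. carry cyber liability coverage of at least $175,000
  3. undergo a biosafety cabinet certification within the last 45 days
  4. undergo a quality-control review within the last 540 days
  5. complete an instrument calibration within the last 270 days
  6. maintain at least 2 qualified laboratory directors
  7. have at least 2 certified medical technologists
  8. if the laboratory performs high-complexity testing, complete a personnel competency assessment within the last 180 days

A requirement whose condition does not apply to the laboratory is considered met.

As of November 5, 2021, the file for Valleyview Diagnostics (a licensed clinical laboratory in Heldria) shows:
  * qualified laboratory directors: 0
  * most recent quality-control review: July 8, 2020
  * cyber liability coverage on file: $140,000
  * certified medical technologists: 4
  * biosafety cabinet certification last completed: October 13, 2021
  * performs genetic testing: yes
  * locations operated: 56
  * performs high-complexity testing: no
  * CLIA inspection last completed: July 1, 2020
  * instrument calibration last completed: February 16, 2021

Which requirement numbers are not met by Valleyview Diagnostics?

2, 6

1. condition 'performs genetic testing' holds; CLIA inspection 492 days ago vs limit 730 → met
2. cyber liability coverage $140,000 < $175,000 → not met
3. biosafety cabinet certification 23 days ago vs limit 45 → met
4. quality-control review 485 days ago vs limit 540 → met
5. instrument calibration 262 days ago vs limit 270 → met
6. qualified laboratory directors 0 < 2 → not met
7. certified medical technologists 4 ≥ 2 → met
8. condition 'performs high-complexity testing' does not hold → requirement n/a → met
Not met: 2, 6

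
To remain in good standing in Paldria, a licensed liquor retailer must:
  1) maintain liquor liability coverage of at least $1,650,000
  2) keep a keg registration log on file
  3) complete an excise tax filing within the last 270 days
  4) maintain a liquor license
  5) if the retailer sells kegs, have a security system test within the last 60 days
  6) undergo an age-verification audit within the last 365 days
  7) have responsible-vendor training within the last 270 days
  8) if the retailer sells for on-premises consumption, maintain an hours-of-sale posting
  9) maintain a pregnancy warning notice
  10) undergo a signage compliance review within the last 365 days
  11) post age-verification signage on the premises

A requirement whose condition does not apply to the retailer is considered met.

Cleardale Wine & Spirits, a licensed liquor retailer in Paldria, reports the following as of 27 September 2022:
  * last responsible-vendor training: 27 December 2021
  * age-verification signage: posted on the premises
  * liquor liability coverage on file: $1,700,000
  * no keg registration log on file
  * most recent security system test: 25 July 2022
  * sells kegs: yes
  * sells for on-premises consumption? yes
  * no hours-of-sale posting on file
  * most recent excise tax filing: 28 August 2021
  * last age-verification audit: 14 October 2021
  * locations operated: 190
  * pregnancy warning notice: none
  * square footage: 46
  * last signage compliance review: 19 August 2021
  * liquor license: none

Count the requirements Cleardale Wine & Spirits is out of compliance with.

1. liquor liability coverage $1,700,000 ≥ $1,650,000 → met
2. keg registration log absent → not met
3. excise tax filing 395 days ago vs limit 270 → not met
4. liquor license absent → not met
5. condition 'sells kegs' holds; security system test 64 days ago vs limit 60 → not met
6. age-verification audit 348 days ago vs limit 365 → met
7. responsible-vendor training 274 days ago vs limit 270 → not met
8. condition 'sells for on-premises consumption' holds; hours-of-sale posting absent → not met
9. pregnancy warning notice absent → not met
10. signage compliance review 404 days ago vs limit 365 → not met
11. age-verification signage present → met
Not met: 8 of 11

8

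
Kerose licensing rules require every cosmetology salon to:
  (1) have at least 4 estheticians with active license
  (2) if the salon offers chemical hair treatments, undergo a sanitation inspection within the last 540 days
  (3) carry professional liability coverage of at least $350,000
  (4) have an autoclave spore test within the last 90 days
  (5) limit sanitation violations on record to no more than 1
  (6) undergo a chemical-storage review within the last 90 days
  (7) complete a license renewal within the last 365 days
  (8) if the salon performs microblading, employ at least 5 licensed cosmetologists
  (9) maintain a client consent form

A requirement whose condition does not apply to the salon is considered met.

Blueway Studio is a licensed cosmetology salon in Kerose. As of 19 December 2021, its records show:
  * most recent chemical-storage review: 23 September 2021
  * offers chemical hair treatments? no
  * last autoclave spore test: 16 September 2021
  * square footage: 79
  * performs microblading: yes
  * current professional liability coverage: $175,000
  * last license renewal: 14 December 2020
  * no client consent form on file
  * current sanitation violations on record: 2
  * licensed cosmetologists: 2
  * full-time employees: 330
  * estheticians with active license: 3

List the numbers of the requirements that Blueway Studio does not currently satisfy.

1. estheticians with active license 3 < 4 → not met
2. condition 'offers chemical hair treatments' does not hold → requirement n/a → met
3. professional liability coverage $175,000 < $350,000 → not met
4. autoclave spore test 94 days ago vs limit 90 → not met
5. sanitation violations on record 2 > 1 → not met
6. chemical-storage review 87 days ago vs limit 90 → met
7. license renewal 370 days ago vs limit 365 → not met
8. condition 'performs microblading' holds; licensed cosmetologists 2 < 5 → not met
9. client consent form absent → not met
Not met: 1, 3, 4, 5, 7, 8, 9

1, 3, 4, 5, 7, 8, 9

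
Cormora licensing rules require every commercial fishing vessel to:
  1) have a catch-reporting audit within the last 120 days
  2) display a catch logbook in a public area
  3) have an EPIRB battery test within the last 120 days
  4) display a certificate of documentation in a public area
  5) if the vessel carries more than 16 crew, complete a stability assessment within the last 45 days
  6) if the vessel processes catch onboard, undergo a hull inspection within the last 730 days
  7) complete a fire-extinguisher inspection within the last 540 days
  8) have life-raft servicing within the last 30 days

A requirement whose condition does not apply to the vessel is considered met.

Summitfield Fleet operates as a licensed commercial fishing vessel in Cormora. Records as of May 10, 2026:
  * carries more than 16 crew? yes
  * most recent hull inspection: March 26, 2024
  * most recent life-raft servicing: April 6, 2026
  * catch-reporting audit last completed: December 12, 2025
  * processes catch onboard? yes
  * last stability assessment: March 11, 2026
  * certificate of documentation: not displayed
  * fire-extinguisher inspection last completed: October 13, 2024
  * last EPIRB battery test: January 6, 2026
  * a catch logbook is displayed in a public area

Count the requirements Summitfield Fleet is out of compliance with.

1. catch-reporting audit 149 days ago vs limit 120 → not met
2. catch logbook present → met
3. EPIRB battery test 124 days ago vs limit 120 → not met
4. certificate of documentation absent → not met
5. condition 'carries more than 16 crew' holds; stability assessment 60 days ago vs limit 45 → not met
6. condition 'processes catch onboard' holds; hull inspection 775 days ago vs limit 730 → not met
7. fire-extinguisher inspection 574 days ago vs limit 540 → not met
8. life-raft servicing 34 days ago vs limit 30 → not met
Not met: 7 of 8

7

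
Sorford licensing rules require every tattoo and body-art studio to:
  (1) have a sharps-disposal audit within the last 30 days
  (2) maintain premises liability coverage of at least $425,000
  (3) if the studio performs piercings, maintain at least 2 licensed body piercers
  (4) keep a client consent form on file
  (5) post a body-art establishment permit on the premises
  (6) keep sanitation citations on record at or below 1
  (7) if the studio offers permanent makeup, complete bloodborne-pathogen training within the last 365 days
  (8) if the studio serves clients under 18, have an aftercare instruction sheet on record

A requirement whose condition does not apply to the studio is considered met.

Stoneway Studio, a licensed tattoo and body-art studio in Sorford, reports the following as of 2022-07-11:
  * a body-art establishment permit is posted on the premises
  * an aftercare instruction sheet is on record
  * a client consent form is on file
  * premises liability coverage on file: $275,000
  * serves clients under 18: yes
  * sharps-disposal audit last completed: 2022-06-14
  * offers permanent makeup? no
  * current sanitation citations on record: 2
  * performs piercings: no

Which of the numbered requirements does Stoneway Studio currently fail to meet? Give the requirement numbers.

1. sharps-disposal audit 27 days ago vs limit 30 → met
2. premises liability coverage $275,000 < $425,000 → not met
3. condition 'performs piercings' does not hold → requirement n/a → met
4. client consent form present → met
5. body-art establishment permit present → met
6. sanitation citations on record 2 > 1 → not met
7. condition 'offers permanent makeup' does not hold → requirement n/a → met
8. condition 'serves clients under 18' holds; aftercare instruction sheet present → met
Not met: 2, 6

2, 6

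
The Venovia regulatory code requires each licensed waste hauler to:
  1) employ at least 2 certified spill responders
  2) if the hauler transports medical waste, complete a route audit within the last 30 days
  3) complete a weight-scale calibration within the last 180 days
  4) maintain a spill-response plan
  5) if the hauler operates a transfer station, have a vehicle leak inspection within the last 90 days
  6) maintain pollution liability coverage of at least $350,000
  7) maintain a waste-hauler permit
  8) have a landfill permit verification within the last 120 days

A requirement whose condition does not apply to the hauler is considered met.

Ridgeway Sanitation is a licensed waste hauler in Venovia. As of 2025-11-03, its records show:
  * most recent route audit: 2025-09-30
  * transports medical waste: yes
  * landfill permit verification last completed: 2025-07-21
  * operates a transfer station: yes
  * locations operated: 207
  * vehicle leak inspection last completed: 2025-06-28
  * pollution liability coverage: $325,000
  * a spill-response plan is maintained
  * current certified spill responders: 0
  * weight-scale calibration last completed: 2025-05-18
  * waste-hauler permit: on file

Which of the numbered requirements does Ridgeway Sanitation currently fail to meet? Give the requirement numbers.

1, 2, 5, 6

1. certified spill responders 0 < 2 → not met
2. condition 'transports medical waste' holds; route audit 34 days ago vs limit 30 → not met
3. weight-scale calibration 169 days ago vs limit 180 → met
4. spill-response plan present → met
5. condition 'operates a transfer station' holds; vehicle leak inspection 128 days ago vs limit 90 → not met
6. pollution liability coverage $325,000 < $350,000 → not met
7. waste-hauler permit present → met
8. landfill permit verification 105 days ago vs limit 120 → met
Not met: 1, 2, 5, 6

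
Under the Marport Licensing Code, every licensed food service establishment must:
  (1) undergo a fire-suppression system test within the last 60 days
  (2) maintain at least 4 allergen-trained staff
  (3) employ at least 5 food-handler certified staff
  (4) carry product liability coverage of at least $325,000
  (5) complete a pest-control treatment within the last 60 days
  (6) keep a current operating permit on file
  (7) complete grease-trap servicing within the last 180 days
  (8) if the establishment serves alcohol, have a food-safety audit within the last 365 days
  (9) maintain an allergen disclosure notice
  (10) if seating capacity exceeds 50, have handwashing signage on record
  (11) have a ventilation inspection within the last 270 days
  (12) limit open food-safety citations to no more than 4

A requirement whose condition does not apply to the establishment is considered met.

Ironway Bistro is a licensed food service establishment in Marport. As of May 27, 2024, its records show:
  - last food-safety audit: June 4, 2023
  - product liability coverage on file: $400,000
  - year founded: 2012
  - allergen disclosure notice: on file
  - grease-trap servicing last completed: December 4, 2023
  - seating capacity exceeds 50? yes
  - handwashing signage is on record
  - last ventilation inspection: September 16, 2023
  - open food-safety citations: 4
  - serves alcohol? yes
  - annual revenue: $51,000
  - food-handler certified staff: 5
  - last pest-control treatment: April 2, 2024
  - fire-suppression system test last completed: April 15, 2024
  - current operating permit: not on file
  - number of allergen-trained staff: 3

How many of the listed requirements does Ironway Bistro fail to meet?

1. fire-suppression system test 42 days ago vs limit 60 → met
2. allergen-trained staff 3 < 4 → not met
3. food-handler certified staff 5 ≥ 5 → met
4. product liability coverage $400,000 ≥ $325,000 → met
5. pest-control treatment 55 days ago vs limit 60 → met
6. current operating permit absent → not met
7. grease-trap servicing 175 days ago vs limit 180 → met
8. condition 'serves alcohol' holds; food-safety audit 358 days ago vs limit 365 → met
9. allergen disclosure notice present → met
10. condition 'seating capacity exceeds 50' holds; handwashing signage present → met
11. ventilation inspection 254 days ago vs limit 270 → met
12. open food-safety citations 4 ≤ 4 → met
Not met: 2 of 12

2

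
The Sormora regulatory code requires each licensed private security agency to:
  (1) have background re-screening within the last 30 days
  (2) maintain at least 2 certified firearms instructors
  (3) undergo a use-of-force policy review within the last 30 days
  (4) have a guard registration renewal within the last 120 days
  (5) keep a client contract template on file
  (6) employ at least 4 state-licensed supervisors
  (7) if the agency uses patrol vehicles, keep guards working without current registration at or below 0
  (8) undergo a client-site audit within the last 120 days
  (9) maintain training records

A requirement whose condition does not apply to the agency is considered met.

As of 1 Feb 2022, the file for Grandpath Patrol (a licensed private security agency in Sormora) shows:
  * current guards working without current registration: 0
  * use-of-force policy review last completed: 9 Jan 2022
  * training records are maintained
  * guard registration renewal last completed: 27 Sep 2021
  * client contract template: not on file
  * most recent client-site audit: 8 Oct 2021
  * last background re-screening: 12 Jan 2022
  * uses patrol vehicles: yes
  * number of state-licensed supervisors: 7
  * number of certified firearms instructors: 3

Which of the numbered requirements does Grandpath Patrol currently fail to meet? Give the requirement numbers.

4, 5

1. background re-screening 20 days ago vs limit 30 → met
2. certified firearms instructors 3 ≥ 2 → met
3. use-of-force policy review 23 days ago vs limit 30 → met
4. guard registration renewal 127 days ago vs limit 120 → not met
5. client contract template absent → not met
6. state-licensed supervisors 7 ≥ 4 → met
7. condition 'uses patrol vehicles' holds; guards working without current registration 0 ≤ 0 → met
8. client-site audit 116 days ago vs limit 120 → met
9. training records present → met
Not met: 4, 5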